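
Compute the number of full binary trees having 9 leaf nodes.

Full binary trees with 9 leaves have 9−1 = 8 internal nodes, so there are C_8 of them.
C_8 = C_7 · 2(2·7+1)/(7+2) = 429 · 30/9 = 1430.

1430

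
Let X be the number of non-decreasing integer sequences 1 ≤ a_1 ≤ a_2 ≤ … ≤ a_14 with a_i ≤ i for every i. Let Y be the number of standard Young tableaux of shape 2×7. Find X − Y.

Such sub-staircase sequences of length n are counted by C_n; here n = 14. So X = C_14 = 2674440.
Standard Young tableaux of shape 2×n are counted by C_n; here n = 7. So Y = C_7 = 429.
X − Y = 2674440 − 429 = 2674011.

2674011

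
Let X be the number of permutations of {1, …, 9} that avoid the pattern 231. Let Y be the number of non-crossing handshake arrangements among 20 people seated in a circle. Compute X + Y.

For any fixed pattern of length 3, the pattern-avoiding permutations of [9] number C_9. So X = C_9 = 4862.
Non-crossing handshake pairings of 2n people are counted by C_n; 20 people gives n = 10. So Y = C_10 = 16796.
X + Y = 4862 + 16796 = 21658.

21658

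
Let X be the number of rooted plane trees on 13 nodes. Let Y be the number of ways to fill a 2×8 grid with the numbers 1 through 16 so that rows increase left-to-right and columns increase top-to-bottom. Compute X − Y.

206582

Rooted ordered (plane) trees on m nodes have m−1 edges and are counted by C_{m−1}; m = 13 gives C_12. So X = C_12 = 208012.
Standard Young tableaux of shape 2×n are counted by C_n; here n = 8. So Y = C_8 = 1430.
X − Y = 208012 − 1430 = 206582.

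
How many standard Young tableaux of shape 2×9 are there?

By the hook-length formula (or a Dyck-path bijection), SYT of shape 2×9 number C_9.
C_9 = C(18,9)/10 = 48620/10 = 4862.

4862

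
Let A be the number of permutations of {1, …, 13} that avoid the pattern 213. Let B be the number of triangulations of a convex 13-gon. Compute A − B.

684114

Permutations of [n] avoiding any single length-3 pattern are counted by C_n; here n = 13. So A = C_13 = 742900.
The number of triangulations of a 13-gon is the Catalan number C_11 (index = sides − 2). So B = C_11 = 58786.
A − B = 742900 − 58786 = 684114.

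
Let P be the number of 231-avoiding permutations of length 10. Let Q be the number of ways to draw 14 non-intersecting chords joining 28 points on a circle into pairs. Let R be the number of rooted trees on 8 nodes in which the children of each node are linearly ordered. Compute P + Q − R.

For any fixed pattern of length 3, the pattern-avoiding permutations of [10] number C_10. So P = C_10 = 16796.
Pairing 28 circle points by 14 non-crossing chords gives C_14 matchings. So Q = C_14 = 2674440.
A rooted plane tree on 8 nodes has 7 edges, and such trees are counted by C_7. So R = C_7 = 429.
P + Q − R = 16796 + 2674440 − 429 = 2690807.

2690807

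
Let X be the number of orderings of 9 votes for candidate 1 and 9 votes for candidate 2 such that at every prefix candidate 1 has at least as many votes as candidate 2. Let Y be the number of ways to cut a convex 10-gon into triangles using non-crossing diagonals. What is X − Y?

3432

Reading a vote for the leader as '(' and for the other as ')' turns such a sequence into a balanced string of 9 pairs, so the count is C_9. So X = C_9 = 4862.
A convex 10-gon is triangulated into 8 triangles, and the number of such triangulations is the Catalan number C_{10−2} = C_8. So Y = C_8 = 1430.
X − Y = 4862 − 1430 = 3432.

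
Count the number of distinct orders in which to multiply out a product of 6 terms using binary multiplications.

42

Parenthesizations of m factors correspond to full binary trees with m leaves, counted by C_{m−1}; m = 6 gives C_5.
C_5 = C(10,5)/6 = 252/6 = 42.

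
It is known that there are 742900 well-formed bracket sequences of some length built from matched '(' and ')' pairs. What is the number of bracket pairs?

Balanced strings of n bracket-pairs are counted by C_n; 742900 = C_13.

13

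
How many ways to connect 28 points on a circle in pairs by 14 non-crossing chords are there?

Pairing 28 circle points by 14 non-crossing chords gives C_14 matchings.
C_14 = C(28,14)/15 = 40116600/15 = 2674440.

2674440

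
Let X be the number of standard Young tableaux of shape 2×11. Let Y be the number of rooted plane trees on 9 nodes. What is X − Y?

By the hook-length formula (or a Dyck-path bijection), SYT of shape 2×11 number C_11. So X = C_11 = 58786.
A rooted plane tree on 9 nodes has 8 edges, and such trees are counted by C_8. So Y = C_8 = 1430.
X − Y = 58786 − 1430 = 57356.

57356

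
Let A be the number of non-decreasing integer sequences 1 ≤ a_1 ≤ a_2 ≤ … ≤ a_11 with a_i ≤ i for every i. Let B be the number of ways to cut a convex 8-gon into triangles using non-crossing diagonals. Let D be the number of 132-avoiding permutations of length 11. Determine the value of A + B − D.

132

Weakly increasing sequences with a_i ≤ i biject with Dyck paths of semilength 11, so there are C_11. So A = C_11 = 58786.
Triangulations of a convex m-gon are counted by C_{m−2}; with m = 8 this is C_6. So B = C_6 = 132.
Permutations of [n] avoiding any single length-3 pattern are counted by C_n; here n = 11. So D = C_11 = 58786.
A + B − D = 58786 + 132 − 58786 = 132.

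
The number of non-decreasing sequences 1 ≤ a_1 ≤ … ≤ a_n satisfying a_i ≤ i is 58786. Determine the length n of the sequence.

11

Such sub-staircase sequences of length n are counted by C_n. Since C_11 = 58786, the index is 11.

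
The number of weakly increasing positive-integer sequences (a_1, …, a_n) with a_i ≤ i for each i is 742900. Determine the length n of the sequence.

13

Such sub-staircase sequences of length n are counted by C_n, and C_13 = 742900.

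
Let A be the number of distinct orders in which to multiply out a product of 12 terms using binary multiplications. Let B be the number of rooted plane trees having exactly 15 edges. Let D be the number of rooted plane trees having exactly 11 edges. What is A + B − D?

Ways to associate a product of 12 factors correspond to binary trees on 12 leaves, so the count is C_11. So A = C_11 = 58786.
Rooted ordered trees with n edges are counted by C_n; here n = 15. So B = C_15 = 9694845.
Rooted ordered trees with n edges are counted by C_n; here n = 11. So D = C_11 = 58786.
A + B − D = 58786 + 9694845 − 58786 = 9694845.

9694845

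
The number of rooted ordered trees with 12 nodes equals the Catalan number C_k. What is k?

A rooted plane tree on 12 nodes has 11 edges, and such trees are counted by C_11.

11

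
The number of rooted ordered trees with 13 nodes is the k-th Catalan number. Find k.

12

Rooted ordered (plane) trees on m nodes have m−1 edges and are counted by C_{m−1}; m = 13 gives C_12.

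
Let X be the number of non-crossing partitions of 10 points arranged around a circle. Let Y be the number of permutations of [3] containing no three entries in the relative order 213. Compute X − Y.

16791

The non-crossing partitions of [10] form a lattice of size C_10. So X = C_10 = 16796.
For any fixed pattern of length 3, the pattern-avoiding permutations of [3] number C_3. So Y = C_3 = 5.
X − Y = 16796 − 5 = 16791.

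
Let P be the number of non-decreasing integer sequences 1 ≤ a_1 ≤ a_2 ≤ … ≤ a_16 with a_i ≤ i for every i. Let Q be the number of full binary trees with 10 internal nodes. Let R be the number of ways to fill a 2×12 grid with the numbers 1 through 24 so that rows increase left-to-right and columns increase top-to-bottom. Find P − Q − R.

Such sub-staircase sequences of length n are counted by C_n; here n = 16. So P = C_16 = 35357670.
Full binary trees with n internal nodes are counted by C_n; here n = 10. So Q = C_10 = 16796.
Standard Young tableaux of shape 2×n are counted by C_n; here n = 12. So R = C_12 = 208012.
P − Q − R = 35357670 − 16796 − 208012 = 35132862.

35132862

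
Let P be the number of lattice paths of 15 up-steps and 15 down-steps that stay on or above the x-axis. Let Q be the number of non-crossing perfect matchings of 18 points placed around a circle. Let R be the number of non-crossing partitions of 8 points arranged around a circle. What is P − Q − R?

9688553

Dyck paths of semilength n (length 2n) are counted by C_n; here n = 15. So P = C_15 = 9694845.
Non-crossing perfect matchings of 2n points on a circle are counted by C_n; with 18 points, n = 9. So Q = C_9 = 4862.
Non-crossing partitions of an n-element set are counted by C_n; here n = 8. So R = C_8 = 1430.
P − Q − R = 9694845 − 4862 − 1430 = 9688553.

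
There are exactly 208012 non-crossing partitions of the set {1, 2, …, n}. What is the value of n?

12

Non-crossing partitions of [n] are counted by C_n, and C_12 = 208012.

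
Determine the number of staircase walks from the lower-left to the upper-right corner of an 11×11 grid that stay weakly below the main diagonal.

58786

Monotone paths in an n×n grid that stay weakly below the diagonal are counted by C_n; here n = 11.
C_11 = C(22,11)/12 = 705432/12 = 58786.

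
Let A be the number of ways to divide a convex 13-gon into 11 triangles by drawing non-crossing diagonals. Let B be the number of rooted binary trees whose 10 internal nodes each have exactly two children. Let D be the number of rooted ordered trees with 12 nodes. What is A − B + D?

100776

A convex 13-gon is triangulated into 11 triangles, and the number of such triangulations is the Catalan number C_{13−2} = C_11. So A = C_11 = 58786.
The number of full binary trees on 10 internal nodes is the Catalan number C_10. So B = C_10 = 16796.
Rooted ordered (plane) trees on m nodes have m−1 edges and are counted by C_{m−1}; m = 12 gives C_11. So D = C_11 = 58786.
A − B + D = 58786 − 16796 + 58786 = 100776.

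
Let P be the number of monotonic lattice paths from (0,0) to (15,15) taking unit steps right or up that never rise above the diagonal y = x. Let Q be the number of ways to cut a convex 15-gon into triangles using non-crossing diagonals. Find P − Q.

8951945

Sub-diagonal monotone paths from (0,0) to (15,15) biject with Dyck paths of semilength 15, giving C_15. So P = C_15 = 9694845.
A convex 15-gon is triangulated into 13 triangles, and the number of such triangulations is the Catalan number C_{15−2} = C_13. So Q = C_13 = 742900.
P − Q = 9694845 − 742900 = 8951945.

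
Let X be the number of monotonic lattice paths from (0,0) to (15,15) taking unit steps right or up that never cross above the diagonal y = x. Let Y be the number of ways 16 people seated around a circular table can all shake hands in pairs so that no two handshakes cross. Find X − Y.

9693415

Sub-diagonal monotone paths from (0,0) to (15,15) biject with Dyck paths of semilength 15, giving C_15. So X = C_15 = 9694845.
With 16 = 2·8 people, non-crossing handshake pairings are non-crossing perfect matchings on a circle, counted by C_8. So Y = C_8 = 1430.
X − Y = 9694845 − 1430 = 9693415.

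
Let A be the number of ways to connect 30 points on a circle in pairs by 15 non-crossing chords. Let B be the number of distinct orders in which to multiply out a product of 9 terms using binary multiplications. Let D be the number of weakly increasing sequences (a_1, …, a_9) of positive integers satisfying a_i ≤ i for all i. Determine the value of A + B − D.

Pairing 30 circle points by 15 non-crossing chords gives C_15 matchings. So A = C_15 = 9694845.
Parenthesizations of m factors correspond to full binary trees with m leaves, counted by C_{m−1}; m = 9 gives C_8. So B = C_8 = 1430.
Weakly increasing sequences with a_i ≤ i biject with Dyck paths of semilength 9, so there are C_9. So D = C_9 = 4862.
A + B − D = 9694845 + 1430 − 4862 = 9691413.

9691413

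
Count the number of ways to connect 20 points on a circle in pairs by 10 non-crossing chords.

Non-crossing perfect matchings of 2n points on a circle are counted by C_n; with 20 points, n = 10.
C_10 = C(20,10)/11 = 184756/11 = 16796.

16796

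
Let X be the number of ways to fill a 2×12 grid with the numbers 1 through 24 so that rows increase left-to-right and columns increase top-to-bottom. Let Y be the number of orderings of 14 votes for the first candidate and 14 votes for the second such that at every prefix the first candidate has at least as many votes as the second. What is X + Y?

2882452

Standard Young tableaux of shape 2×n are counted by C_n; here n = 12. So X = C_12 = 208012.
Reading a vote for the leader as '(' and for the other as ')' turns such a sequence into a balanced string of 14 pairs, so the count is C_14. So Y = C_14 = 2674440.
X + Y = 208012 + 2674440 = 2882452.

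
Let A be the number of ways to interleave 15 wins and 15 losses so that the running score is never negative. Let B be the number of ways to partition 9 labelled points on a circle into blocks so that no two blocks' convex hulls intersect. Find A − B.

9689983

Reading a vote for the leader as '(' and for the other as ')' turns such a sequence into a balanced string of 15 pairs, so the count is C_15. So A = C_15 = 9694845.
The non-crossing partitions of [9] form a lattice of size C_9. So B = C_9 = 4862.
A − B = 9694845 − 4862 = 9689983.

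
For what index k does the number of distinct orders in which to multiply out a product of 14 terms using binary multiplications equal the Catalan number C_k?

Parenthesizations of m factors correspond to full binary trees with m leaves, counted by C_{m−1}; m = 14 gives C_13.

13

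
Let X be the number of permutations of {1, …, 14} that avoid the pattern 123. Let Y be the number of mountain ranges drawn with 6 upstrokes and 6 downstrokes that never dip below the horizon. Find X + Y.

2674572

Permutations of [n] avoiding any single length-3 pattern are counted by C_n; here n = 14. So X = C_14 = 2674440.
A Dyck path with 6 up-steps and 6 down-steps has semilength 6, so there are C_6 of them. So Y = C_6 = 132.
X + Y = 2674440 + 132 = 2674572.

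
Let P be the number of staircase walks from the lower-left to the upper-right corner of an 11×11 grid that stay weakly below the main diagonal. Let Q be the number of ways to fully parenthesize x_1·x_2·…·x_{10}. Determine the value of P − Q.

Sub-diagonal monotone paths from (0,0) to (11,11) biject with Dyck paths of semilength 11, giving C_11. So P = C_11 = 58786.
Parenthesizations of m factors correspond to full binary trees with m leaves, counted by C_{m−1}; m = 10 gives C_9. So Q = C_9 = 4862.
P − Q = 58786 − 4862 = 53924.

53924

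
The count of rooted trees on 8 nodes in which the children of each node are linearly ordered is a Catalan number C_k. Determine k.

7

Rooted ordered (plane) trees on m nodes have m−1 edges and are counted by C_{m−1}; m = 8 gives C_7.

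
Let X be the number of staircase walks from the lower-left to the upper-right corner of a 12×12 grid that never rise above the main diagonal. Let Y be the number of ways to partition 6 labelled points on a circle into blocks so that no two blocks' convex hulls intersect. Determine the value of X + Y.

Monotone paths in an n×n grid that stay weakly below the diagonal are counted by C_n; here n = 12. So X = C_12 = 208012.
The non-crossing partitions of [6] form a lattice of size C_6. So Y = C_6 = 132.
X + Y = 208012 + 132 = 208144.

208144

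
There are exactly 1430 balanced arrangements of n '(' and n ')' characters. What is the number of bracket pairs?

8

Balanced strings of n bracket-pairs are counted by C_n. The Catalan number equal to 1430 is C_8.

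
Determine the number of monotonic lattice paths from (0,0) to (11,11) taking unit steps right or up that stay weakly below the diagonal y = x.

Monotone paths in an n×n grid that stay weakly below the diagonal are counted by C_n; here n = 11.
C_11 = 58786.

58786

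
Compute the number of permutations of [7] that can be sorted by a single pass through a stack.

Stack-sortable permutations are exactly the 231-avoiding ones, counted by C_n; here n = 7.
C_7 = 429.

429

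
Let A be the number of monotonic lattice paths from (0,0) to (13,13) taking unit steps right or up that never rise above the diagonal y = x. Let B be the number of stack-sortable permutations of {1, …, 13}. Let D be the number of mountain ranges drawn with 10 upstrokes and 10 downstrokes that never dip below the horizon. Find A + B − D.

Sub-diagonal monotone paths from (0,0) to (13,13) biject with Dyck paths of semilength 13, giving C_13. So A = C_13 = 742900.
Stack-sortable permutations are exactly the 231-avoiding ones, counted by C_n; here n = 13. So B = C_13 = 742900.
Paths of 10 up- and 10 down-steps that never dip below the axis are Dyck paths; their count is C_10. So D = C_10 = 16796.
A + B − D = 742900 + 742900 − 16796 = 1469004.

1469004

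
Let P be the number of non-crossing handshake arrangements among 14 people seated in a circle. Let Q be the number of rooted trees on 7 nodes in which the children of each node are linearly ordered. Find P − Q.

297

With 14 = 2·7 people, non-crossing handshake pairings are non-crossing perfect matchings on a circle, counted by C_7. So P = C_7 = 429.
Rooted ordered (plane) trees on m nodes have m−1 edges and are counted by C_{m−1}; m = 7 gives C_6. So Q = C_6 = 132.
P − Q = 429 − 132 = 297.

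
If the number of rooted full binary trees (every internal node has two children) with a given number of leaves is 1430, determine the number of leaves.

Full binary trees with L leaves are counted by C_{L−1}. Since C_8 = 1430, the index is 8.
So the index is 8, and the number of leaves is 8 + 1 = 9.

9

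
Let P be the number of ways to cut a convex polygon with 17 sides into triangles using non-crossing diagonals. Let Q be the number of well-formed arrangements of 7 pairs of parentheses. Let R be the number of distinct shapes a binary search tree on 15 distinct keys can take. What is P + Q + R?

Triangulations of a convex m-gon are counted by C_{m−2}; with m = 17 this is C_15. So P = C_15 = 9694845.
A balanced arrangement of 7 bracket pairs is a Dyck word of semilength 7, so the count is C_7. So Q = C_7 = 429.
Rooted binary trees with 15 nodes (each child slot possibly empty) number C_15. So R = C_15 = 9694845.
P + Q + R = 9694845 + 429 + 9694845 = 19390119.

19390119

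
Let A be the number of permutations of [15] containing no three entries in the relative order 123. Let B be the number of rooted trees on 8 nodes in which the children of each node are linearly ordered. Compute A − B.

9694416

Permutations of [n] avoiding any single length-3 pattern are counted by C_n; here n = 15. So A = C_15 = 9694845.
Rooted ordered (plane) trees on m nodes have m−1 edges and are counted by C_{m−1}; m = 8 gives C_7. So B = C_7 = 429.
A − B = 9694845 − 429 = 9694416.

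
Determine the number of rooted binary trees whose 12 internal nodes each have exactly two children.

208012

The number of full binary trees on 12 internal nodes is the Catalan number C_12.
C_12 = C_11 · 2(2·11+1)/(11+2) = 58786 · 46/13 = 208012.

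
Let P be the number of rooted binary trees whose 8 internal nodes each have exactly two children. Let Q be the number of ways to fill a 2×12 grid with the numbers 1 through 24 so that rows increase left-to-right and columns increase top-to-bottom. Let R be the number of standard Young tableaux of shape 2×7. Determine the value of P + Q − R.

209013

Full binary trees with n internal nodes are counted by C_n; here n = 8. So P = C_8 = 1430.
Standard Young tableaux of shape 2×n are counted by C_n; here n = 12. So Q = C_12 = 208012.
By the hook-length formula (or a Dyck-path bijection), SYT of shape 2×7 number C_7. So R = C_7 = 429.
P + Q − R = 1430 + 208012 − 429 = 209013.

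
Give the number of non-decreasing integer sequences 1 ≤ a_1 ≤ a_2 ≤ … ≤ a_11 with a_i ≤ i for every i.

Weakly increasing sequences with a_i ≤ i biject with Dyck paths of semilength 11, so there are C_11.
C_11 = C_10 · 2(2·10+1)/(10+2) = 16796 · 42/12 = 58786.

58786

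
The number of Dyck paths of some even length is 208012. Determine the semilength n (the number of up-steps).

Dyck paths of semilength n are counted by C_n. The Catalan number equal to 208012 is C_12.

12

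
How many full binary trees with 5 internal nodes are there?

The number of full binary trees on 5 internal nodes is the Catalan number C_5.
C_5 = C_4 · 2(2·4+1)/(4+2) = 14 · 18/6 = 42.

42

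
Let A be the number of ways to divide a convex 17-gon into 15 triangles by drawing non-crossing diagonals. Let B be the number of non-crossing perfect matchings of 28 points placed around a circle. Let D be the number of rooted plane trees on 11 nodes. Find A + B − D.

12352489

The number of triangulations of a 17-gon is the Catalan number C_15 (index = sides − 2). So A = C_15 = 9694845.
Pairing 28 circle points by 14 non-crossing chords gives C_14 matchings. So B = C_14 = 2674440.
Rooted ordered (plane) trees on m nodes have m−1 edges and are counted by C_{m−1}; m = 11 gives C_10. So D = C_10 = 16796.
A + B − D = 9694845 + 2674440 − 16796 = 12352489.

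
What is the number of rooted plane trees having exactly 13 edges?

742900

Rooted ordered trees with n edges are counted by C_n; here n = 13.
C_13 = C(26,13)/14 = 10400600/14 = 742900.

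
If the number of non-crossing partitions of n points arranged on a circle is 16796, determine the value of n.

Non-crossing partitions of [n] are counted by C_n. The Catalan number equal to 16796 is C_10.

10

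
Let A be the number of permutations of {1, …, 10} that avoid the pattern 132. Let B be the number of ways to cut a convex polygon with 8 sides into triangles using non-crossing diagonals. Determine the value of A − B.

16664

Permutations of [n] avoiding any single length-3 pattern are counted by C_n; here n = 10. So A = C_10 = 16796.
The number of triangulations of an 8-gon is the Catalan number C_6 (index = sides − 2). So B = C_6 = 132.
A − B = 16796 − 132 = 16664.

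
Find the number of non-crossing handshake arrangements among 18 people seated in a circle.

With 18 = 2·9 people, non-crossing handshake pairings are non-crossing perfect matchings on a circle, counted by C_9.
C_9 = C(18,9)/10 = 48620/10 = 4862.

4862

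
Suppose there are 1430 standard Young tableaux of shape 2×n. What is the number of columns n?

8

Standard Young tableaux of shape 2×n are counted by C_n. The Catalan number equal to 1430 is C_8.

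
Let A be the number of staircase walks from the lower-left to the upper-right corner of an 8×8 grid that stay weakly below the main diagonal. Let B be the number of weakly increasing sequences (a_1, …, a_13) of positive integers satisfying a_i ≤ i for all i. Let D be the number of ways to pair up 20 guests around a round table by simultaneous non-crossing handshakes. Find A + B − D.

727534

Monotone paths in an n×n grid that stay weakly below the diagonal are counted by C_n; here n = 8. So A = C_8 = 1430.
Such sub-staircase sequences of length n are counted by C_n; here n = 13. So B = C_13 = 742900.
With 20 = 2·10 people, non-crossing handshake pairings are non-crossing perfect matchings on a circle, counted by C_10. So D = C_10 = 16796.
A + B − D = 1430 + 742900 − 16796 = 727534.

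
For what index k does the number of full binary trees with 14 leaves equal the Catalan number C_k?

Full binary trees with 14 leaves have 14−1 = 13 internal nodes, so there are C_13 of them.

13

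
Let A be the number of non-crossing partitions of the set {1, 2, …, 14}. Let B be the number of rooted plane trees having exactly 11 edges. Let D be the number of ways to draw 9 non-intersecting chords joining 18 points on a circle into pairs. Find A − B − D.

Non-crossing partitions of an n-element set are counted by C_n; here n = 14. So A = C_14 = 2674440.
A rooted plane tree with 11 edges has 12 nodes, and the count is C_11. So B = C_11 = 58786.
Pairing 18 circle points by 9 non-crossing chords gives C_9 matchings. So D = C_9 = 4862.
A − B − D = 2674440 − 58786 − 4862 = 2610792.

2610792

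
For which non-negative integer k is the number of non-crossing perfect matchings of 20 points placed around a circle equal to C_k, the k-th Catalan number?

Pairing 20 circle points by 10 non-crossing chords gives C_10 matchings.

10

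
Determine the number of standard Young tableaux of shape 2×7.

429

By the hook-length formula (or a Dyck-path bijection), SYT of shape 2×7 number C_7.
C_7 = C(14,7)/8 = 3432/8 = 429.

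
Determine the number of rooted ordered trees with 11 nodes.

Rooted ordered (plane) trees on m nodes have m−1 edges and are counted by C_{m−1}; m = 11 gives C_10.
C_10 = C(20,10)/11 = 184756/11 = 16796.

16796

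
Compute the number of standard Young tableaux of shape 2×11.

58786

Standard Young tableaux of shape 2×n are counted by C_n; here n = 11.
C_11 = 58786.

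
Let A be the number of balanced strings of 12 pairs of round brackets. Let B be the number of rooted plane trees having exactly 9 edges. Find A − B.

Balanced strings of n pairs of brackets are counted by C_n; here n = 12. So A = C_12 = 208012.
Rooted ordered trees with n edges are counted by C_n; here n = 9. So B = C_9 = 4862.
A − B = 208012 − 4862 = 203150.

203150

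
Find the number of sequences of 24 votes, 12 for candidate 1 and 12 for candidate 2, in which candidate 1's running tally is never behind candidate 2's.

208012

Ballot sequences with n votes each where one side never trails are Dyck words, counted by C_n; here n = 12.
C_12 = C(24,12)/13 = 2704156/13 = 208012.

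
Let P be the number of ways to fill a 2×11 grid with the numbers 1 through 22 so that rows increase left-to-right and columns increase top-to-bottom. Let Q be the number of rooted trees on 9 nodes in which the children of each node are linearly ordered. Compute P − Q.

57356

Standard Young tableaux of shape 2×n are counted by C_n; here n = 11. So P = C_11 = 58786.
Rooted ordered (plane) trees on m nodes have m−1 edges and are counted by C_{m−1}; m = 9 gives C_8. So Q = C_8 = 1430.
P − Q = 58786 − 1430 = 57356.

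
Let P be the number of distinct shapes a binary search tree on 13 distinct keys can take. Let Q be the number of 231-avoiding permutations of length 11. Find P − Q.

684114

There are C_n binary search tree shapes on n keys; with n = 13 that is C_13. So P = C_13 = 742900.
For any fixed pattern of length 3, the pattern-avoiding permutations of [11] number C_11. So Q = C_11 = 58786.
P − Q = 742900 − 58786 = 684114.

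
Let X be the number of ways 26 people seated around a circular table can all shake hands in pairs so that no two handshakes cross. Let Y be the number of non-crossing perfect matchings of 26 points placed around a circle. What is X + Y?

With 26 = 2·13 people, non-crossing handshake pairings are non-crossing perfect matchings on a circle, counted by C_13. So X = C_13 = 742900.
Pairing 26 circle points by 13 non-crossing chords gives C_13 matchings. So Y = C_13 = 742900.
X + Y = 742900 + 742900 = 1485800.

1485800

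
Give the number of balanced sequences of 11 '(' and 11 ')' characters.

A balanced arrangement of 11 bracket pairs is a Dyck word of semilength 11, so the count is C_11.
C_11 = C_10 · 2(2·10+1)/(10+2) = 16796 · 42/12 = 58786.

58786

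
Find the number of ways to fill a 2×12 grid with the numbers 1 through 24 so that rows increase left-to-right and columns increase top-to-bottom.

Standard Young tableaux of shape 2×n are counted by C_n; here n = 12.
C_12 = C(24,12)/13 = 2704156/13 = 208012.

208012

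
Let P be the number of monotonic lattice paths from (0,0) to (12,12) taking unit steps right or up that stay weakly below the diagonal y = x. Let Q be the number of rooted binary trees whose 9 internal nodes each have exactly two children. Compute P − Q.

Sub-diagonal monotone paths from (0,0) to (12,12) biject with Dyck paths of semilength 12, giving C_12. So P = C_12 = 208012.
The number of full binary trees on 9 internal nodes is the Catalan number C_9. So Q = C_9 = 4862.
P − Q = 208012 − 4862 = 203150.

203150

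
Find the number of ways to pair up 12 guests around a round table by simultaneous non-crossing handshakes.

Non-crossing handshake pairings of 2n people are counted by C_n; 12 people gives n = 6.
C_6 = C(12,6)/7 = 924/7 = 132.

132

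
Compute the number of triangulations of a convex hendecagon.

4862

The number of triangulations of an 11-gon is the Catalan number C_9 (index = sides − 2).
C_9 = C_8 · 2(2·8+1)/(8+2) = 1430 · 34/10 = 4862.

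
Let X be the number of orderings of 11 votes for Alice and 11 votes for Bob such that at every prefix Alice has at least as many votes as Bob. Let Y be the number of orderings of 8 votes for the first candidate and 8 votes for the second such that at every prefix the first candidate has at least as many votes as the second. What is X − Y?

Ballot sequences with n votes each where one side never trails are Dyck words, counted by C_n; here n = 11. So X = C_11 = 58786.
Reading a vote for the leader as '(' and for the other as ')' turns such a sequence into a balanced string of 8 pairs, so the count is C_8. So Y = C_8 = 1430.
X − Y = 58786 − 1430 = 57356.

57356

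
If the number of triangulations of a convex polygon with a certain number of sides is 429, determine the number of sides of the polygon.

9

Triangulations of a convex m-gon are counted by C_{m−2}. The Catalan number equal to 429 is C_7.
So m − 2 = 7, giving m = 9 sides.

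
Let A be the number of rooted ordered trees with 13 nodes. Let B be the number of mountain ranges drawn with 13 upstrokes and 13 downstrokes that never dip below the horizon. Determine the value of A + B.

950912

Rooted ordered (plane) trees on m nodes have m−1 edges and are counted by C_{m−1}; m = 13 gives C_12. So A = C_12 = 208012.
Dyck paths of semilength n (length 2n) are counted by C_n; here n = 13. So B = C_13 = 742900.
A + B = 208012 + 742900 = 950912.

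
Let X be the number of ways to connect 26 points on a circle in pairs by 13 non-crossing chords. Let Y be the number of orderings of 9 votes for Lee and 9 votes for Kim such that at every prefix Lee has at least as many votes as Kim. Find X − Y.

Pairing 26 circle points by 13 non-crossing chords gives C_13 matchings. So X = C_13 = 742900.
Ballot sequences with n votes each where one side never trails are Dyck words, counted by C_n; here n = 9. So Y = C_9 = 4862.
X − Y = 742900 − 4862 = 738038.

738038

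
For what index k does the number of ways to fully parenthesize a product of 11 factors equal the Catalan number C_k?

Bracketing 11 factors into binary products is counted by C_{11−1} = C_10.

10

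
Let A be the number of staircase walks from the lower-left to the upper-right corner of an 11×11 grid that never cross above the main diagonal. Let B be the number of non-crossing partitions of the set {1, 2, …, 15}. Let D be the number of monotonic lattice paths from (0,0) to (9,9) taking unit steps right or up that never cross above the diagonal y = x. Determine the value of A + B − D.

Sub-diagonal monotone paths from (0,0) to (11,11) biject with Dyck paths of semilength 11, giving C_11. So A = C_11 = 58786.
Non-crossing partitions of an n-element set are counted by C_n; here n = 15. So B = C_15 = 9694845.
Monotone paths in an n×n grid that stay weakly below the diagonal are counted by C_n; here n = 9. So D = C_9 = 4862.
A + B − D = 58786 + 9694845 − 4862 = 9748769.

9748769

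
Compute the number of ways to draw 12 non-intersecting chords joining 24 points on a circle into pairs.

208012

Non-crossing perfect matchings of 2n points on a circle are counted by C_n; with 24 points, n = 12.
C_12 = 208012.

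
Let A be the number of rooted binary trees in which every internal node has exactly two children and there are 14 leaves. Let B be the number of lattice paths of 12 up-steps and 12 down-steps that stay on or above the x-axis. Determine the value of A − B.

534888

A full binary tree with L leaves has L−1 internal nodes and is counted by C_{L−1}; L = 14 gives C_13. So A = C_13 = 742900.
Paths of 12 up- and 12 down-steps that never dip below the axis are Dyck paths; their count is C_12. So B = C_12 = 208012.
A − B = 742900 − 208012 = 534888.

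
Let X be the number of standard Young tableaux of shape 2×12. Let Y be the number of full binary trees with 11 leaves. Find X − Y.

By the hook-length formula (or a Dyck-path bijection), SYT of shape 2×12 number C_12. So X = C_12 = 208012.
A full binary tree with L leaves has L−1 internal nodes and is counted by C_{L−1}; L = 11 gives C_10. So Y = C_10 = 16796.
X − Y = 208012 − 16796 = 191216.

191216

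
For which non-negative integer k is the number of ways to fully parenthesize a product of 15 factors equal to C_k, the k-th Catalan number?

Bracketing 15 factors into binary products is counted by C_{15−1} = C_14.

14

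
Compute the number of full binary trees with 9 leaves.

Full binary trees with 9 leaves have 9−1 = 8 internal nodes, so there are C_8 of them.
C_8 = C_7 · 2(2·7+1)/(7+2) = 429 · 30/9 = 1430.

1430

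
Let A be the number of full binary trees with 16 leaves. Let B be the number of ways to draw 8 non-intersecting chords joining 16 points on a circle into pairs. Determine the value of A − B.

9693415

A full binary tree with L leaves has L−1 internal nodes and is counted by C_{L−1}; L = 16 gives C_15. So A = C_15 = 9694845.
Non-crossing perfect matchings of 2n points on a circle are counted by C_n; with 16 points, n = 8. So B = C_8 = 1430.
A − B = 9694845 − 1430 = 9693415.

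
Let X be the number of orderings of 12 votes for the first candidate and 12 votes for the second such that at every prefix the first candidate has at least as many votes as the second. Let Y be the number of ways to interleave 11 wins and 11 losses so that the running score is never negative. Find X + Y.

Ballot sequences with n votes each where one side never trails are Dyck words, counted by C_n; here n = 12. So X = C_12 = 208012.
Reading a vote for the leader as '(' and for the other as ')' turns such a sequence into a balanced string of 11 pairs, so the count is C_11. So Y = C_11 = 58786.
X + Y = 208012 + 58786 = 266798.

266798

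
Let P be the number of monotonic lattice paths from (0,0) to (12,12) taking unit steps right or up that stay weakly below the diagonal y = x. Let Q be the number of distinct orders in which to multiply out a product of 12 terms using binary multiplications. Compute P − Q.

Sub-diagonal monotone paths from (0,0) to (12,12) biject with Dyck paths of semilength 12, giving C_12. So P = C_12 = 208012.
Parenthesizations of m factors correspond to full binary trees with m leaves, counted by C_{m−1}; m = 12 gives C_11. So Q = C_11 = 58786.
P − Q = 208012 − 58786 = 149226.

149226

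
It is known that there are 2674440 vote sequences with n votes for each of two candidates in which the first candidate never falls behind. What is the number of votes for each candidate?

14

Such ballot sequences with n votes each are counted by C_n, and C_14 = 2674440.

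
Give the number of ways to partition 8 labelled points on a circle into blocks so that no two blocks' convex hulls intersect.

Non-crossing partitions of an n-element set are counted by C_n; here n = 8.
C_8 = C(16,8)/9 = 12870/9 = 1430.

1430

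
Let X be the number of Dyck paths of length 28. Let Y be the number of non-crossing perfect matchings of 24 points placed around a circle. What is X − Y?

2466428

Paths of 14 up- and 14 down-steps that never dip below the axis are Dyck paths; their count is C_14. So X = C_14 = 2674440.
Non-crossing perfect matchings of 2n points on a circle are counted by C_n; with 24 points, n = 12. So Y = C_12 = 208012.
X − Y = 2674440 − 208012 = 2466428.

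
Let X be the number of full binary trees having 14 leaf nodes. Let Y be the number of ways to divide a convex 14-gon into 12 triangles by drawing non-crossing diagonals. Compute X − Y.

A full binary tree with L leaves has L−1 internal nodes and is counted by C_{L−1}; L = 14 gives C_13. So X = C_13 = 742900.
Triangulations of a convex m-gon are counted by C_{m−2}; with m = 14 this is C_12. So Y = C_12 = 208012.
X − Y = 742900 − 208012 = 534888.

534888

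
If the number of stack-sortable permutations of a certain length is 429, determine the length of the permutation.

7

Stack-sortable permutations of [n] are counted by C_n. Since C_7 = 429, the index is 7.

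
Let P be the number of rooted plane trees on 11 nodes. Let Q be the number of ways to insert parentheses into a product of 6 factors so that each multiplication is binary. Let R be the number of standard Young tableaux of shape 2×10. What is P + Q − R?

42

Rooted ordered (plane) trees on m nodes have m−1 edges and are counted by C_{m−1}; m = 11 gives C_10. So P = C_10 = 16796.
Bracketing 6 factors into binary products is counted by C_{6−1} = C_5. So Q = C_5 = 42.
By the hook-length formula (or a Dyck-path bijection), SYT of shape 2×10 number C_10. So R = C_10 = 16796.
P + Q − R = 16796 + 42 − 16796 = 42.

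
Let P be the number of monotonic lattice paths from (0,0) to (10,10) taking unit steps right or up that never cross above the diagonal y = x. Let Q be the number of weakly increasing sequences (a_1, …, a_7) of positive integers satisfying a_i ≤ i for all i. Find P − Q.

16367

Monotone paths in an n×n grid that stay weakly below the diagonal are counted by C_n; here n = 10. So P = C_10 = 16796.
Such sub-staircase sequences of length n are counted by C_n; here n = 7. So Q = C_7 = 429.
P − Q = 16796 − 429 = 16367.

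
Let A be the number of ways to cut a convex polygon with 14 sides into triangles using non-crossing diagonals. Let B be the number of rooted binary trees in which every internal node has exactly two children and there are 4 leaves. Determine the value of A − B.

Triangulations of a convex m-gon are counted by C_{m−2}; with m = 14 this is C_12. So A = C_12 = 208012.
A full binary tree with L leaves has L−1 internal nodes and is counted by C_{L−1}; L = 4 gives C_3. So B = C_3 = 5.
A − B = 208012 − 5 = 208007.

208007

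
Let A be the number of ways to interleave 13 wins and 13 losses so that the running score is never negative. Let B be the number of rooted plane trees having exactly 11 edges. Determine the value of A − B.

Ballot sequences with n votes each where one side never trails are Dyck words, counted by C_n; here n = 13. So A = C_13 = 742900.
A rooted plane tree with 11 edges has 12 nodes, and the count is C_11. So B = C_11 = 58786.
A − B = 742900 − 58786 = 684114.

684114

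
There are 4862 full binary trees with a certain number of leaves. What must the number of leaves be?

Full binary trees with L leaves are counted by C_{L−1}; 4862 = C_9.
So the index is 9, and the number of leaves is 9 + 1 = 10.

10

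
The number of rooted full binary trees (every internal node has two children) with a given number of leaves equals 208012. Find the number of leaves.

Full binary trees with L leaves are counted by C_{L−1}, and C_12 = 208012.
So the index is 12, and the number of leaves is 12 + 1 = 13.

13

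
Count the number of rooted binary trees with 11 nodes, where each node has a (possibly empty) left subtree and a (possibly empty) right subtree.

Binary trees (left/right distinguished) on n nodes are counted by C_n; here n = 11.
C_11 = 58786.

58786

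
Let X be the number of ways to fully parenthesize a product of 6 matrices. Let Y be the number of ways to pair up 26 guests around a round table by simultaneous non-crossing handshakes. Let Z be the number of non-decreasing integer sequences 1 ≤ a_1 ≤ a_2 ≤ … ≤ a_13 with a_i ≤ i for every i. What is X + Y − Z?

Ways to associate a product of 6 factors correspond to binary trees on 6 leaves, so the count is C_5. So X = C_5 = 42.
With 26 = 2·13 people, non-crossing handshake pairings are non-crossing perfect matchings on a circle, counted by C_13. So Y = C_13 = 742900.
Such sub-staircase sequences of length n are counted by C_n; here n = 13. So Z = C_13 = 742900.
X + Y − Z = 42 + 742900 − 742900 = 42.

42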